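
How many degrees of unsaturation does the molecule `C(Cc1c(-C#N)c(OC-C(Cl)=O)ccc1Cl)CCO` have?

7

Molecular formula from the SMILES: C13H13Cl2NO3.
DoU = (2C + 2 + N − H − X)/2 = (2·13 + 2 + 1 − 13 − 2)/2 = 14/2 = 7.
(Structurally: 1 ring(s) + 6 π bond(s) = 7.)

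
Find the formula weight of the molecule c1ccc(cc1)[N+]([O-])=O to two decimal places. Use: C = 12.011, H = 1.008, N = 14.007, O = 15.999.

123.11

Molecular formula: C6H5NO2.
M = 6×12.011 + 5×1.008 + 1×14.007 + 2×15.999 = 123.11 g/mol.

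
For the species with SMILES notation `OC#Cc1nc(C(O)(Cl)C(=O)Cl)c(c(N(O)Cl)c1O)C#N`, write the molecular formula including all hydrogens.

C10H4Cl3N3O5

Heavy atoms from the SMILES: 10 C, 3 Cl, 3 N, 5 O.
Implicit hydrogens by atom environment:
  5 × C (aromatic): no H
  5 × C: no H
  4 × O: 1 H each → 4
  3 × Cl: no H
  2 × N: no H
  1 × N (aromatic): no H
  1 × O: no H
  Total hydrogens = 4.
Molecular formula: C10H4Cl3N3O5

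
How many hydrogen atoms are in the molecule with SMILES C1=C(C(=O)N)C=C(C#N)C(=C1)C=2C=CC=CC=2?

10

Hydrogens are implicit in SMILES; fill each atom to its normal valence:
  8 × C (aromatic): 1 H each → 8
  4 × C (aromatic): no H
  2 × C: no H
  1 × N: 2 H
  1 × N: no H
  1 × O: no H
  Total hydrogens = 10.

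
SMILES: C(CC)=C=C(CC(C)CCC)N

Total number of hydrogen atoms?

21

Hydrogens are implicit in SMILES; fill each atom to its normal valence:
  4 × C: 2 H each → 8
  3 × C: 3 H each → 9
  2 × C: 1 H each → 2
  2 × C: no H
  1 × N: 2 H
  Total hydrogens = 21.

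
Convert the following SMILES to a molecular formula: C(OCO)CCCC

C6H14O2

Heavy atoms from the SMILES: 6 C, 2 O.
Implicit hydrogens by atom environment:
  5 × C: 2 H each → 10
  1 × C: 3 H
  1 × O: 1 H
  1 × O: no H
  Total hydrogens = 14.
Molecular formula: C6H14O2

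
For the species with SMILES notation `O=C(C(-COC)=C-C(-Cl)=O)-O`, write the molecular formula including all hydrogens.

C6H7ClO4

Heavy atoms from the SMILES: 6 C, 1 Cl, 4 O.
Implicit hydrogens by atom environment:
  3 × C: no H
  3 × O: no H
  1 × C: 3 H
  1 × C: 2 H
  1 × C: 1 H
  1 × Cl: no H
  1 × O: 1 H
  Total hydrogens = 7.
Molecular formula: C6H7ClO4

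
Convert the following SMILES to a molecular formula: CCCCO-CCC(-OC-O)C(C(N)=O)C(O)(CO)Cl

C12H24ClNO6

Heavy atoms from the SMILES: 12 C, 1 Cl, 1 N, 6 O.
Implicit hydrogens by atom environment:
  7 × C: 2 H each → 14
  3 × O: 1 H each → 3
  3 × O: no H
  2 × C: 1 H each → 2
  2 × C: no H
  1 × C: 3 H
  1 × Cl: no H
  1 × N: 2 H
  Total hydrogens = 24.
Molecular formula: C12H24ClNO6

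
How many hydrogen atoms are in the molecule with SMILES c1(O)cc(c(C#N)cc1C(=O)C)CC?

11

Hydrogens are implicit in SMILES; fill each atom to its normal valence:
  4 × C (aromatic): no H
  2 × C: 3 H each → 6
  2 × C (aromatic): 1 H each → 2
  2 × C: no H
  1 × C: 2 H
  1 × N: no H
  1 × O: 1 H
  1 × O: no H
  Total hydrogens = 11.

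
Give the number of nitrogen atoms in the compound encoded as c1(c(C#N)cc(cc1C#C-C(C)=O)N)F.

The symbol for nitrogen appears 2 times in the SMILES.

2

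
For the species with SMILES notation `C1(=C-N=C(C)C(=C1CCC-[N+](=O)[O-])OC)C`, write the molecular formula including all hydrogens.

C11H16N2O3

Heavy atoms from the SMILES: 11 C, 2 N, 3 O.
Implicit hydrogens by atom environment:
  4 × C (aromatic): no H
  3 × C: 3 H each → 9
  3 × C: 2 H each → 6
  2 × O: no H
  1 × C (aromatic): 1 H
  1 × N (aromatic): no H
  1 × N (charge +1): no H
  1 × O (charge -1): no H
  Total hydrogens = 16.
Molecular formula: C11H16N2O3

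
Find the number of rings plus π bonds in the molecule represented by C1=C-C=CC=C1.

Molecular formula from the SMILES: C6H6.
DoU = (2C + 2 + N − H − X)/2 = (2·6 + 2 + 0 − 6 − 0)/2 = 8/2 = 4.
(Structurally: 1 ring(s) + 3 π bond(s) = 4.)

4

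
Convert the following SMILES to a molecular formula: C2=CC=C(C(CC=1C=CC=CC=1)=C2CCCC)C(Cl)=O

Heavy atoms from the SMILES: 18 C, 1 Cl, 1 O.
Implicit hydrogens by atom environment:
  8 × C (aromatic): 1 H each → 8
  4 × C: 2 H each → 8
  4 × C (aromatic): no H
  1 × C: 3 H
  1 × C: no H
  1 × Cl: no H
  1 × O: no H
  Total hydrogens = 19.
Molecular formula: C18H19ClO

C18H19ClO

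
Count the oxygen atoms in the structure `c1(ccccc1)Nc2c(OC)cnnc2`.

1

The symbol for oxygen appears 1 time in the SMILES.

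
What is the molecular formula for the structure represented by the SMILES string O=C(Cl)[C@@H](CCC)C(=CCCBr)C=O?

Heavy atoms from the SMILES: 1 Br, 10 C, 1 Cl, 2 O.
Implicit hydrogens by atom environment:
  4 × C: 2 H each → 8
  3 × C: 1 H each → 3
  2 × C: no H
  2 × O: no H
  1 × Br: no H
  1 × C: 3 H
  1 × Cl: no H
  Total hydrogens = 14.
Molecular formula: C10H14BrClO2

C10H14BrClO2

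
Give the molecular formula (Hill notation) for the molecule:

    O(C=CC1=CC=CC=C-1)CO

Heavy atoms from the SMILES: 9 C, 2 O.
Implicit hydrogens by atom environment:
  5 × C (aromatic): 1 H each → 5
  2 × C: 1 H each → 2
  1 × C: 2 H
  1 × C (aromatic): no H
  1 × O: 1 H
  1 × O: no H
  Total hydrogens = 10.
Molecular formula: C9H10O2

C9H10O2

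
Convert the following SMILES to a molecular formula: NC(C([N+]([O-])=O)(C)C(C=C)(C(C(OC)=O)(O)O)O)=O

C9H14N2O8

Heavy atoms from the SMILES: 9 C, 2 N, 8 O.
Implicit hydrogens by atom environment:
  5 × C: no H
  4 × O: no H
  3 × O: 1 H each → 3
  2 × C: 3 H each → 6
  1 × C: 2 H
  1 × C: 1 H
  1 × N: 2 H
  1 × N (charge +1): no H
  1 × O (charge -1): no H
  Total hydrogens = 14.
Molecular formula: C9H14N2O8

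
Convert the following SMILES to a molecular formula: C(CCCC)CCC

Heavy atoms from the SMILES: 8 C.
Implicit hydrogens by atom environment:
  6 × C: 2 H each → 12
  2 × C: 3 H each → 6
  Total hydrogens = 18.
Molecular formula: C8H18

C8H18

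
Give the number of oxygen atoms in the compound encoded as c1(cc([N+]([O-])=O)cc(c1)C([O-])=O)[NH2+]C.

4

The symbol for oxygen appears 4 times in the SMILES.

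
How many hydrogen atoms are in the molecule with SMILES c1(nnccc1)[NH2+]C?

Hydrogens are implicit in SMILES; fill each atom to its normal valence:
  3 × C (aromatic): 1 H each → 3
  2 × N (aromatic): no H
  1 × C: 3 H
  1 × C (aromatic): no H
  1 × N (charge +1): 2 H
  Total hydrogens = 8.

8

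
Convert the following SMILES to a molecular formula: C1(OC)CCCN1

Heavy atoms from the SMILES: 5 C, 1 N, 1 O.
Implicit hydrogens by atom environment:
  3 × C: 2 H each → 6
  1 × C: 3 H
  1 × C: 1 H
  1 × N: 1 H
  1 × O: no H
  Total hydrogens = 11.
Molecular formula: C5H11NO

C5H11NO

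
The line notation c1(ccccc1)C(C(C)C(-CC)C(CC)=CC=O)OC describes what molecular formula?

C18H26O2

Heavy atoms from the SMILES: 18 C, 2 O.
Implicit hydrogens by atom environment:
  5 × C: 1 H each → 5
  5 × C (aromatic): 1 H each → 5
  4 × C: 3 H each → 12
  2 × C: 2 H each → 4
  2 × O: no H
  1 × C: no H
  1 × C (aromatic): no H
  Total hydrogens = 26.
Molecular formula: C18H26O2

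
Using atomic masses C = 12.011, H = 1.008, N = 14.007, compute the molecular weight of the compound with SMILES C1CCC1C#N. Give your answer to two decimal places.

Molecular formula: C5H7N.
M = 5×12.011 + 7×1.008 + 1×14.007 = 81.12 g/mol.

81.12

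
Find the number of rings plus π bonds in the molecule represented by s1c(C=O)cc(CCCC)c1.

Molecular formula from the SMILES: C9H12OS.
DoU = (2C + 2 + N − H − X)/2 = (2·9 + 2 + 0 − 12 − 0)/2 = 8/2 = 4.
(Structurally: 1 ring(s) + 3 π bond(s) = 4.)

4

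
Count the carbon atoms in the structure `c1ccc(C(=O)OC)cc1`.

8

The symbol for carbon appears 8 times in the SMILES. Lowercase c denotes aromatic carbon and counts toward C.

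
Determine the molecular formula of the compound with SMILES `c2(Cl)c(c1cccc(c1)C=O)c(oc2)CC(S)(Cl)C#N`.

C14H9Cl2NO2S

Heavy atoms from the SMILES: 14 C, 2 Cl, 1 N, 2 O, 1 S.
Implicit hydrogens by atom environment:
  5 × C (aromatic): 1 H each → 5
  5 × C (aromatic): no H
  2 × C: no H
  2 × Cl: no H
  1 × C: 2 H
  1 × C: 1 H
  1 × N: no H
  1 × O (aromatic): no H
  1 × O: no H
  1 × S: 1 H
  Total hydrogens = 9.
Molecular formula: C14H9Cl2NO2S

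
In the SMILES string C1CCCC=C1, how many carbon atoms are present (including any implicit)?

6

The symbol for carbon appears 6 times in the SMILES.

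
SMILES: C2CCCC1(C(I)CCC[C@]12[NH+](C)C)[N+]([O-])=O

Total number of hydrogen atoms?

Hydrogens are implicit in SMILES; fill each atom to its normal valence:
  7 × C: 2 H each → 14
  2 × C: 3 H each → 6
  2 × C: no H
  1 × C: 1 H
  1 × I: no H
  1 × N (charge +1): 1 H
  1 × N (charge +1): no H
  1 × O: no H
  1 × O (charge -1): no H
  Total hydrogens = 22.

22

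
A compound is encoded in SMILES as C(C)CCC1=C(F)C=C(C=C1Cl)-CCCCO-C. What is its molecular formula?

Heavy atoms from the SMILES: 15 C, 1 Cl, 1 F, 1 O.
Implicit hydrogens by atom environment:
  7 × C: 2 H each → 14
  4 × C (aromatic): no H
  2 × C: 3 H each → 6
  2 × C (aromatic): 1 H each → 2
  1 × Cl: no H
  1 × F: no H
  1 × O: no H
  Total hydrogens = 22.
Molecular formula: C15H22ClFO

C15H22ClFO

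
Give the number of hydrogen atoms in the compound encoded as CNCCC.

Hydrogens are implicit in SMILES; fill each atom to its normal valence:
  2 × C: 3 H each → 6
  2 × C: 2 H each → 4
  1 × N: 1 H
  Total hydrogens = 11.

11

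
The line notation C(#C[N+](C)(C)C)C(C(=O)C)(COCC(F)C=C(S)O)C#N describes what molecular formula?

Heavy atoms from the SMILES: 14 C, 1 F, 2 N, 3 O, 1 S.
Implicit hydrogens by atom environment:
  6 × C: no H
  4 × C: 3 H each → 12
  2 × C: 2 H each → 4
  2 × C: 1 H each → 2
  2 × O: no H
  1 × F: no H
  1 × N: no H
  1 × N (charge +1): no H
  1 × O: 1 H
  1 × S: 1 H
  Total hydrogens = 20.
Net charge +1.
Molecular formula: C14H20FN2O3S+

C14H20FN2O3S+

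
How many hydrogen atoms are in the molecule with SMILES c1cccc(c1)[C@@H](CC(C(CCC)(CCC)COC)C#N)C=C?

Hydrogens are implicit in SMILES; fill each atom to its normal valence:
  7 × C: 2 H each → 14
  5 × C (aromatic): 1 H each → 5
  3 × C: 3 H each → 9
  3 × C: 1 H each → 3
  2 × C: no H
  1 × C (aromatic): no H
  1 × N: no H
  1 × O: no H
  Total hydrogens = 31.

31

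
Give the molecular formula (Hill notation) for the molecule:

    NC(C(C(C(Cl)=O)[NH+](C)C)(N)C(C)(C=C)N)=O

Heavy atoms from the SMILES: 10 C, 1 Cl, 4 N, 2 O.
Implicit hydrogens by atom environment:
  4 × C: no H
  3 × C: 3 H each → 9
  3 × N: 2 H each → 6
  2 × C: 1 H each → 2
  2 × O: no H
  1 × C: 2 H
  1 × Cl: no H
  1 × N (charge +1): 1 H
  Total hydrogens = 20.
Net charge +1.
Molecular formula: C10H20ClN4O2+

C10H20ClN4O2+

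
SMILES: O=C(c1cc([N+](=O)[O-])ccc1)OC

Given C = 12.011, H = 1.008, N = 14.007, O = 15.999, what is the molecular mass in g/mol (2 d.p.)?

Molecular formula: C8H7NO4.
M = 8×12.011 + 7×1.008 + 1×14.007 + 4×15.999 = 181.15 g/mol.

181.15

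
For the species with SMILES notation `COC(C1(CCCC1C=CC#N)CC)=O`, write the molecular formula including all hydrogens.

Heavy atoms from the SMILES: 12 C, 1 N, 2 O.
Implicit hydrogens by atom environment:
  4 × C: 2 H each → 8
  3 × C: 1 H each → 3
  3 × C: no H
  2 × C: 3 H each → 6
  2 × O: no H
  1 × N: no H
  Total hydrogens = 17.
Molecular formula: C12H17NO2

C12H17NO2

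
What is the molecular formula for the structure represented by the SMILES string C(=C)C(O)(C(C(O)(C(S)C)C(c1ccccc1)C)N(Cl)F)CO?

C16H23ClFNO3S

Heavy atoms from the SMILES: 16 C, 1 Cl, 1 F, 1 N, 3 O, 1 S.
Implicit hydrogens by atom environment:
  5 × C (aromatic): 1 H each → 5
  4 × C: 1 H each → 4
  3 × O: 1 H each → 3
  2 × C: 3 H each → 6
  2 × C: 2 H each → 4
  2 × C: no H
  1 × C (aromatic): no H
  1 × Cl: no H
  1 × F: no H
  1 × N: no H
  1 × S: 1 H
  Total hydrogens = 23.
Molecular formula: C16H23ClFNO3S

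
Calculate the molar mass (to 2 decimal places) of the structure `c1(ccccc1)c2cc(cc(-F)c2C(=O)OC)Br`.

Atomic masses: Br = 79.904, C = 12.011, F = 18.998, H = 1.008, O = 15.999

Molecular formula: C14H10BrFO2.
M = 1×79.904 + 14×12.011 + 1×18.998 + 10×1.008 + 2×15.999 = 309.13 g/mol.

309.13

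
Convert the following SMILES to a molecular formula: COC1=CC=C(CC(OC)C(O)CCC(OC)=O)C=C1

Heavy atoms from the SMILES: 15 C, 5 O.
Implicit hydrogens by atom environment:
  4 × C (aromatic): 1 H each → 4
  4 × O: no H
  3 × C: 3 H each → 9
  3 × C: 2 H each → 6
  2 × C: 1 H each → 2
  2 × C (aromatic): no H
  1 × C: no H
  1 × O: 1 H
  Total hydrogens = 22.
Molecular formula: C15H22O5

C15H22O5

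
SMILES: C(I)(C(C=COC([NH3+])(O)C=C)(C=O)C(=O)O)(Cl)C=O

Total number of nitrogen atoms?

The symbol for nitrogen appears 1 time in the SMILES.

1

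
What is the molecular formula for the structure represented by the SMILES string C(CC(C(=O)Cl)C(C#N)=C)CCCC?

C11H16ClNO

Heavy atoms from the SMILES: 11 C, 1 Cl, 1 N, 1 O.
Implicit hydrogens by atom environment:
  6 × C: 2 H each → 12
  3 × C: no H
  1 × C: 3 H
  1 × C: 1 H
  1 × Cl: no H
  1 × N: no H
  1 × O: no H
  Total hydrogens = 16.
Molecular formula: C11H16ClNO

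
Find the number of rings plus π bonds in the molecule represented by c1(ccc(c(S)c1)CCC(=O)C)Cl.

Molecular formula from the SMILES: C10H11ClOS.
DoU = (2C + 2 + N − H − X)/2 = (2·10 + 2 + 0 − 11 − 1)/2 = 10/2 = 5.
(Structurally: 1 ring(s) + 4 π bond(s) = 5.)

5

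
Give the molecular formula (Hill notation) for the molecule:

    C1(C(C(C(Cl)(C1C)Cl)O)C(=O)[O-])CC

C9H13Cl2O3-

Heavy atoms from the SMILES: 9 C, 2 Cl, 3 O.
Implicit hydrogens by atom environment:
  4 × C: 1 H each → 4
  2 × C: 3 H each → 6
  2 × C: no H
  2 × Cl: no H
  1 × C: 2 H
  1 × O: 1 H
  1 × O: no H
  1 × O (charge -1): no H
  Total hydrogens = 13.
Net charge -1.
Molecular formula: C9H13Cl2O3-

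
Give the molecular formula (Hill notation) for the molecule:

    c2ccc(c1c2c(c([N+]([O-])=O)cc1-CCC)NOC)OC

C15H18N2O4

Heavy atoms from the SMILES: 15 C, 2 N, 4 O.
Implicit hydrogens by atom environment:
  6 × C (aromatic): no H
  4 × C (aromatic): 1 H each → 4
  3 × C: 3 H each → 9
  3 × O: no H
  2 × C: 2 H each → 4
  1 × N: 1 H
  1 × N (charge +1): no H
  1 × O (charge -1): no H
  Total hydrogens = 18.
Molecular formula: C15H18N2O4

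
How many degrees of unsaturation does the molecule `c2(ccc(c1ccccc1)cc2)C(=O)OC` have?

9

Molecular formula from the SMILES: C14H12O2.
DoU = (2C + 2 + N − H − X)/2 = (2·14 + 2 + 0 − 12 − 0)/2 = 18/2 = 9.
(Structurally: 2 ring(s) + 7 π bond(s) = 9.)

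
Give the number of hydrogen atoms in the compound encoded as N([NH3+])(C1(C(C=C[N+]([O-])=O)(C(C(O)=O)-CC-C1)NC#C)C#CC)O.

Hydrogens are implicit in SMILES; fill each atom to its normal valence:
  6 × C: no H
  4 × C: 1 H each → 4
  3 × C: 2 H each → 6
  2 × O: 1 H each → 2
  2 × O: no H
  1 × C: 3 H
  1 × N (charge +1): 3 H
  1 × N: 1 H
  1 × N: no H
  1 × N (charge +1): no H
  1 × O (charge -1): no H
  Total hydrogens = 19.

19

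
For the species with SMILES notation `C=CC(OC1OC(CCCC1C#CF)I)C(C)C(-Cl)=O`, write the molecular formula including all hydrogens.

Heavy atoms from the SMILES: 14 C, 1 Cl, 1 F, 1 I, 3 O.
Implicit hydrogens by atom environment:
  6 × C: 1 H each → 6
  4 × C: 2 H each → 8
  3 × C: no H
  3 × O: no H
  1 × C: 3 H
  1 × Cl: no H
  1 × F: no H
  1 × I: no H
  Total hydrogens = 17.
Molecular formula: C14H17ClFIO3

C14H17ClFIO3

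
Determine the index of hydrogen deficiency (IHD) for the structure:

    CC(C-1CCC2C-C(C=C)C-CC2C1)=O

4

Molecular formula from the SMILES: C14H22O.
DoU = (2C + 2 + N − H − X)/2 = (2·14 + 2 + 0 − 22 − 0)/2 = 8/2 = 4.
(Structurally: 2 ring(s) + 2 π bond(s) = 4.)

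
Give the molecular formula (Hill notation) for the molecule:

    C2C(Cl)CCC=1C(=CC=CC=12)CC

Heavy atoms from the SMILES: 12 C, 1 Cl.
Implicit hydrogens by atom environment:
  4 × C: 2 H each → 8
  3 × C (aromatic): 1 H each → 3
  3 × C (aromatic): no H
  1 × C: 3 H
  1 × C: 1 H
  1 × Cl: no H
  Total hydrogens = 15.
Molecular formula: C12H15Cl

C12H15Cl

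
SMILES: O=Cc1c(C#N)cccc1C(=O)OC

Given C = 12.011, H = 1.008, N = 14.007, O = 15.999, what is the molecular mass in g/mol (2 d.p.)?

189.17

Molecular formula: C10H7NO3.
M = 10×12.011 + 7×1.008 + 1×14.007 + 3×15.999 = 189.17 g/mol.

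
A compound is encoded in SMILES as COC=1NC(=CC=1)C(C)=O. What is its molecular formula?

C7H9NO2

Heavy atoms from the SMILES: 7 C, 1 N, 2 O.
Implicit hydrogens by atom environment:
  2 × C: 3 H each → 6
  2 × C (aromatic): 1 H each → 2
  2 × C (aromatic): no H
  2 × O: no H
  1 × C: no H
  1 × N (aromatic): 1 H
  Total hydrogens = 9.
Molecular formula: C7H9NO2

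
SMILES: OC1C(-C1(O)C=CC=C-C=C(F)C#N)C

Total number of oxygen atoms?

The symbol for oxygen appears 2 times in the SMILES.

2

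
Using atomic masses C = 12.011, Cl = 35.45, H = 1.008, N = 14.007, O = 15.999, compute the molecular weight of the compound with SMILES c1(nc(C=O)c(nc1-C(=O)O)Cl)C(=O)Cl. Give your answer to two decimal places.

249.00

Molecular formula: C7H2Cl2N2O4.
M = 7×12.011 + 2×35.45 + 2×1.008 + 2×14.007 + 4×15.999 = 249.00 g/mol.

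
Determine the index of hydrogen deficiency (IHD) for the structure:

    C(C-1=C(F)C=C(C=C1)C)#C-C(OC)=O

Molecular formula from the SMILES: C11H9FO2.
DoU = (2C + 2 + N − H − X)/2 = (2·11 + 2 + 0 − 9 − 1)/2 = 14/2 = 7.
(Structurally: 1 ring(s) + 6 π bond(s) = 7.)

7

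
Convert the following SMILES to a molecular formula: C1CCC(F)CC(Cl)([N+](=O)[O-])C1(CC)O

Heavy atoms from the SMILES: 9 C, 1 Cl, 1 F, 1 N, 3 O.
Implicit hydrogens by atom environment:
  5 × C: 2 H each → 10
  2 × C: no H
  1 × C: 3 H
  1 × C: 1 H
  1 × Cl: no H
  1 × F: no H
  1 × N (charge +1): no H
  1 × O: 1 H
  1 × O: no H
  1 × O (charge -1): no H
  Total hydrogens = 15.
Molecular formula: C9H15ClFNO3

C9H15ClFNO3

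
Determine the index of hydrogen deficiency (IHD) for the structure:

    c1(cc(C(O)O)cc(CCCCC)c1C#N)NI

6

Molecular formula from the SMILES: C13H17IN2O2.
DoU = (2C + 2 + N − H − X)/2 = (2·13 + 2 + 2 − 17 − 1)/2 = 12/2 = 6.
(Structurally: 1 ring(s) + 5 π bond(s) = 6.)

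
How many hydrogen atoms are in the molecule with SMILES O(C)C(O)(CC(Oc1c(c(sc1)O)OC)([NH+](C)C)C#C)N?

21

Hydrogens are implicit in SMILES; fill each atom to its normal valence:
  4 × C: 3 H each → 12
  3 × C (aromatic): no H
  3 × C: no H
  3 × O: no H
  2 × O: 1 H each → 2
  1 × C: 2 H
  1 × C (aromatic): 1 H
  1 × C: 1 H
  1 × N: 2 H
  1 × N (charge +1): 1 H
  1 × S (aromatic): no H
  Total hydrogens = 21.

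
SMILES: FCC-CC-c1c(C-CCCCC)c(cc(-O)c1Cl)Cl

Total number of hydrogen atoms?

Hydrogens are implicit in SMILES; fill each atom to its normal valence:
  9 × C: 2 H each → 18
  5 × C (aromatic): no H
  2 × Cl: no H
  1 × C: 3 H
  1 × C (aromatic): 1 H
  1 × F: no H
  1 × O: 1 H
  Total hydrogens = 23.

23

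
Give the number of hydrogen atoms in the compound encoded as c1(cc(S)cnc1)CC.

9

Hydrogens are implicit in SMILES; fill each atom to its normal valence:
  3 × C (aromatic): 1 H each → 3
  2 × C (aromatic): no H
  1 × C: 3 H
  1 × C: 2 H
  1 × N (aromatic): no H
  1 × S: 1 H
  Total hydrogens = 9.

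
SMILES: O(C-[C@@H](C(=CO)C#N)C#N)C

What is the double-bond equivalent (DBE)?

5

Molecular formula from the SMILES: C7H8N2O2.
DoU = (2C + 2 + N − H − X)/2 = (2·7 + 2 + 2 − 8 − 0)/2 = 10/2 = 5.
(Structurally: 0 ring(s) + 5 π bond(s) = 5.)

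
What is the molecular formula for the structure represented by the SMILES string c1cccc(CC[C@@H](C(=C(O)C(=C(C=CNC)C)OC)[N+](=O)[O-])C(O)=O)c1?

C19H24N2O6

Heavy atoms from the SMILES: 19 C, 2 N, 6 O.
Implicit hydrogens by atom environment:
  5 × C (aromatic): 1 H each → 5
  5 × C: no H
  3 × C: 3 H each → 9
  3 × C: 1 H each → 3
  3 × O: no H
  2 × C: 2 H each → 4
  2 × O: 1 H each → 2
  1 × C (aromatic): no H
  1 × N: 1 H
  1 × N (charge +1): no H
  1 × O (charge -1): no H
  Total hydrogens = 24.
Molecular formula: C19H24N2O6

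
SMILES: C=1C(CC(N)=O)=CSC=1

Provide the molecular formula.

C6H7NOS

Heavy atoms from the SMILES: 6 C, 1 N, 1 O, 1 S.
Implicit hydrogens by atom environment:
  3 × C (aromatic): 1 H each → 3
  1 × C: 2 H
  1 × C (aromatic): no H
  1 × C: no H
  1 × N: 2 H
  1 × O: no H
  1 × S (aromatic): no H
  Total hydrogens = 7.
Molecular formula: C6H7NOS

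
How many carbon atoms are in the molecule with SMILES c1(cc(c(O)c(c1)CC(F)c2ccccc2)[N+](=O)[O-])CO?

The symbol for carbon appears 15 times in the SMILES. Lowercase c denotes aromatic carbon and counts toward C.

15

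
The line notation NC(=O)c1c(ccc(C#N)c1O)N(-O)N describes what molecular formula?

Heavy atoms from the SMILES: 8 C, 4 N, 3 O.
Implicit hydrogens by atom environment:
  4 × C (aromatic): no H
  2 × C (aromatic): 1 H each → 2
  2 × C: no H
  2 × N: 2 H each → 4
  2 × N: no H
  2 × O: 1 H each → 2
  1 × O: no H
  Total hydrogens = 8.
Molecular formula: C8H8N4O3

C8H8N4O3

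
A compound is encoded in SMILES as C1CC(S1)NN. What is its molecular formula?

C3H8N2S

Heavy atoms from the SMILES: 3 C, 2 N, 1 S.
Implicit hydrogens by atom environment:
  2 × C: 2 H each → 4
  1 × C: 1 H
  1 × N: 2 H
  1 × N: 1 H
  1 × S: no H
  Total hydrogens = 8.
Molecular formula: C3H8N2S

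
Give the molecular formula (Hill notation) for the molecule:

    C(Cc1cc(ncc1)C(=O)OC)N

Heavy atoms from the SMILES: 9 C, 2 N, 2 O.
Implicit hydrogens by atom environment:
  3 × C (aromatic): 1 H each → 3
  2 × C: 2 H each → 4
  2 × C (aromatic): no H
  2 × O: no H
  1 × C: 3 H
  1 × C: no H
  1 × N: 2 H
  1 × N (aromatic): no H
  Total hydrogens = 12.
Molecular formula: C9H12N2O2

C9H12N2O2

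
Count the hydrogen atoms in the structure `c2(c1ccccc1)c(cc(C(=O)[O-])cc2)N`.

Hydrogens are implicit in SMILES; fill each atom to its normal valence:
  8 × C (aromatic): 1 H each → 8
  4 × C (aromatic): no H
  1 × C: no H
  1 × N: 2 H
  1 × O: no H
  1 × O (charge -1): no H
  Total hydrogens = 10.

10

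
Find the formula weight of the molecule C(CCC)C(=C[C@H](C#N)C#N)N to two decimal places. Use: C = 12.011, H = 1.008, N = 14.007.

163.22

Molecular formula: C9H13N3.
M = 9×12.011 + 13×1.008 + 3×14.007 = 163.22 g/mol.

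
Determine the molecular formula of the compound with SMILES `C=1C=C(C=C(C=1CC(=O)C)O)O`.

Heavy atoms from the SMILES: 9 C, 3 O.
Implicit hydrogens by atom environment:
  3 × C (aromatic): 1 H each → 3
  3 × C (aromatic): no H
  2 × O: 1 H each → 2
  1 × C: 3 H
  1 × C: 2 H
  1 × C: no H
  1 × O: no H
  Total hydrogens = 10.
Molecular formula: C9H10O3

C9H10O3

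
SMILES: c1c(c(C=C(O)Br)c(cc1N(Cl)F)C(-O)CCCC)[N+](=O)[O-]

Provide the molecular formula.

Heavy atoms from the SMILES: 1 Br, 13 C, 1 Cl, 1 F, 2 N, 4 O.
Implicit hydrogens by atom environment:
  4 × C (aromatic): no H
  3 × C: 2 H each → 6
  2 × C (aromatic): 1 H each → 2
  2 × C: 1 H each → 2
  2 × O: 1 H each → 2
  1 × Br: no H
  1 × C: 3 H
  1 × C: no H
  1 × Cl: no H
  1 × F: no H
  1 × N: no H
  1 × N (charge +1): no H
  1 × O: no H
  1 × O (charge -1): no H
  Total hydrogens = 15.
Molecular formula: C13H15BrClFN2O4

C13H15BrClFN2O4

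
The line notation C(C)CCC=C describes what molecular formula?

Heavy atoms from the SMILES: 6 C.
Implicit hydrogens by atom environment:
  4 × C: 2 H each → 8
  1 × C: 3 H
  1 × C: 1 H
  Total hydrogens = 12.
Molecular formula: C6H12

C6H12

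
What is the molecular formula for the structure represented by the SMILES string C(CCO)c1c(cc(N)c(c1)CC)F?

C11H16FNO

Heavy atoms from the SMILES: 11 C, 1 F, 1 N, 1 O.
Implicit hydrogens by atom environment:
  4 × C: 2 H each → 8
  4 × C (aromatic): no H
  2 × C (aromatic): 1 H each → 2
  1 × C: 3 H
  1 × F: no H
  1 × N: 2 H
  1 × O: 1 H
  Total hydrogens = 16.
Molecular formula: C11H16FNO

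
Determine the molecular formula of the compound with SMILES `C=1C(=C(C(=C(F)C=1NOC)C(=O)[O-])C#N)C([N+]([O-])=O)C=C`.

Heavy atoms from the SMILES: 12 C, 1 F, 3 N, 5 O.
Implicit hydrogens by atom environment:
  5 × C (aromatic): no H
  3 × O: no H
  2 × C: 1 H each → 2
  2 × C: no H
  2 × O (charge -1): no H
  1 × C: 3 H
  1 × C: 2 H
  1 × C (aromatic): 1 H
  1 × F: no H
  1 × N: 1 H
  1 × N: no H
  1 × N (charge +1): no H
  Total hydrogens = 9.
Net charge -1.
Molecular formula: C12H9FN3O5-

C12H9FN3O5-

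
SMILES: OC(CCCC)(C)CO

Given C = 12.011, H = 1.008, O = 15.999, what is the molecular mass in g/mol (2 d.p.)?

Molecular formula: C7H16O2.
M = 7×12.011 + 16×1.008 + 2×15.999 = 132.20 g/mol.

132.20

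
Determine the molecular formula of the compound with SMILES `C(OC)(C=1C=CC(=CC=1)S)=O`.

Heavy atoms from the SMILES: 8 C, 2 O, 1 S.
Implicit hydrogens by atom environment:
  4 × C (aromatic): 1 H each → 4
  2 × C (aromatic): no H
  2 × O: no H
  1 × C: 3 H
  1 × C: no H
  1 × S: 1 H
  Total hydrogens = 8.
Molecular formula: C8H8O2S

C8H8O2S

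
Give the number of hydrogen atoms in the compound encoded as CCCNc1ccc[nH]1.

Hydrogens are implicit in SMILES; fill each atom to its normal valence:
  3 × C (aromatic): 1 H each → 3
  2 × C: 2 H each → 4
  1 × C: 3 H
  1 × C (aromatic): no H
  1 × N (aromatic): 1 H
  1 × N: 1 H
  Total hydrogens = 12.

12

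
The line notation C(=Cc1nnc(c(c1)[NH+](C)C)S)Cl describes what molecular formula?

C8H11ClN3S+

Heavy atoms from the SMILES: 8 C, 1 Cl, 3 N, 1 S.
Implicit hydrogens by atom environment:
  3 × C (aromatic): no H
  2 × C: 3 H each → 6
  2 × C: 1 H each → 2
  2 × N (aromatic): no H
  1 × C (aromatic): 1 H
  1 × Cl: no H
  1 × N (charge +1): 1 H
  1 × S: 1 H
  Total hydrogens = 11.
Net charge +1.
Molecular formula: C8H11ClN3S+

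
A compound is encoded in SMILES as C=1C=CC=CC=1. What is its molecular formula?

Heavy atoms from the SMILES: 6 C.
Implicit hydrogens by atom environment:
  6 × C (aromatic): 1 H each → 6
  Total hydrogens = 6.
Molecular formula: C6H6

C6H6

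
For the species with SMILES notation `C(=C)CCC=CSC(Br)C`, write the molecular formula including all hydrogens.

Heavy atoms from the SMILES: 1 Br, 8 C, 1 S.
Implicit hydrogens by atom environment:
  4 × C: 1 H each → 4
  3 × C: 2 H each → 6
  1 × Br: no H
  1 × C: 3 H
  1 × S: no H
  Total hydrogens = 13.
Molecular formula: C8H13BrS

C8H13BrS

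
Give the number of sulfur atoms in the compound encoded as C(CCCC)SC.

The symbol for sulfur appears 1 time in the SMILES.

1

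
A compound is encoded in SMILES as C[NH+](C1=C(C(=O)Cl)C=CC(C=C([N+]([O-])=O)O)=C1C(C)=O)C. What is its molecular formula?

Heavy atoms from the SMILES: 13 C, 1 Cl, 2 N, 5 O.
Implicit hydrogens by atom environment:
  4 × C (aromatic): no H
  3 × C: 3 H each → 9
  3 × C: no H
  3 × O: no H
  2 × C (aromatic): 1 H each → 2
  1 × C: 1 H
  1 × Cl: no H
  1 × N (charge +1): 1 H
  1 × N (charge +1): no H
  1 × O: 1 H
  1 × O (charge -1): no H
  Total hydrogens = 14.
Net charge +1.
Molecular formula: C13H14ClN2O5+

C13H14ClN2O5+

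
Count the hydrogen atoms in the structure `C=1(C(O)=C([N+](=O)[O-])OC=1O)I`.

2

Hydrogens are implicit in SMILES; fill each atom to its normal valence:
  4 × C (aromatic): no H
  2 × O: 1 H each → 2
  1 × I: no H
  1 × N (charge +1): no H
  1 × O (aromatic): no H
  1 × O: no H
  1 × O (charge -1): no H
  Total hydrogens = 2.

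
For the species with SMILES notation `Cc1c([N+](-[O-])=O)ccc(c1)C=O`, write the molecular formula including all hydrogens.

C8H7NO3

Heavy atoms from the SMILES: 8 C, 1 N, 3 O.
Implicit hydrogens by atom environment:
  3 × C (aromatic): 1 H each → 3
  3 × C (aromatic): no H
  2 × O: no H
  1 × C: 3 H
  1 × C: 1 H
  1 × N (charge +1): no H
  1 × O (charge -1): no H
  Total hydrogens = 7.
Molecular formula: C8H7NO3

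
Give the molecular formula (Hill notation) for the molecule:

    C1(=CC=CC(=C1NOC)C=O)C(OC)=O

C10H11NO4

Heavy atoms from the SMILES: 10 C, 1 N, 4 O.
Implicit hydrogens by atom environment:
  4 × O: no H
  3 × C (aromatic): 1 H each → 3
  3 × C (aromatic): no H
  2 × C: 3 H each → 6
  1 × C: 1 H
  1 × C: no H
  1 × N: 1 H
  Total hydrogens = 11.
Molecular formula: C10H11NO4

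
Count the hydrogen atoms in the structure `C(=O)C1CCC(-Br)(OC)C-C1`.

Hydrogens are implicit in SMILES; fill each atom to its normal valence:
  4 × C: 2 H each → 8
  2 × C: 1 H each → 2
  2 × O: no H
  1 × Br: no H
  1 × C: 3 H
  1 × C: no H
  Total hydrogens = 13.

13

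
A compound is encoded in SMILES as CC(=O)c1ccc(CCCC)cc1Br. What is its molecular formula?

C12H15BrO

Heavy atoms from the SMILES: 1 Br, 12 C, 1 O.
Implicit hydrogens by atom environment:
  3 × C: 2 H each → 6
  3 × C (aromatic): 1 H each → 3
  3 × C (aromatic): no H
  2 × C: 3 H each → 6
  1 × Br: no H
  1 × C: no H
  1 × O: no H
  Total hydrogens = 15.
Molecular formula: C12H15BrO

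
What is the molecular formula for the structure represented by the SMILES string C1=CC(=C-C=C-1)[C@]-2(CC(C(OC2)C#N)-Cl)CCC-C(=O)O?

Heavy atoms from the SMILES: 16 C, 1 Cl, 1 N, 3 O.
Implicit hydrogens by atom environment:
  5 × C: 2 H each → 10
  5 × C (aromatic): 1 H each → 5
  3 × C: no H
  2 × C: 1 H each → 2
  2 × O: no H
  1 × C (aromatic): no H
  1 × Cl: no H
  1 × N: no H
  1 × O: 1 H
  Total hydrogens = 18.
Molecular formula: C16H18ClNO3

C16H18ClNO3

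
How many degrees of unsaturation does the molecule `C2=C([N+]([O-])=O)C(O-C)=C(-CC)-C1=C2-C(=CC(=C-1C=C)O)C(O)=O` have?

Molecular formula from the SMILES: C16H15NO6.
DoU = (2C + 2 + N − H − X)/2 = (2·16 + 2 + 1 − 15 − 0)/2 = 20/2 = 10.
(Structurally: 2 ring(s) + 8 π bond(s) = 10.)

10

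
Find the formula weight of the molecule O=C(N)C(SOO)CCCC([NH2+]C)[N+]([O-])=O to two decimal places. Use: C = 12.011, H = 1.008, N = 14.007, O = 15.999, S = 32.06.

Molecular formula: C7H16N3O5S+.
M = 7×12.011 + 16×1.008 + 3×14.007 + 5×15.999 + 1×32.06 = 254.28 g/mol.

254.28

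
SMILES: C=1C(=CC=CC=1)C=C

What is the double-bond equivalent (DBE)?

5

Molecular formula from the SMILES: C8H8.
DoU = (2C + 2 + N − H − X)/2 = (2·8 + 2 + 0 − 8 − 0)/2 = 10/2 = 5.
(Structurally: 1 ring(s) + 4 π bond(s) = 5.)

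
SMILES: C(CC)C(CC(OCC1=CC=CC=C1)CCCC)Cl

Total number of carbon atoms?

17

The symbol for carbon appears 17 times in the SMILES. (Cl is a single chlorine, not C + l.)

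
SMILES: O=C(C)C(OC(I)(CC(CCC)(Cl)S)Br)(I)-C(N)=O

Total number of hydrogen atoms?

Hydrogens are implicit in SMILES; fill each atom to its normal valence:
  5 × C: no H
  3 × C: 2 H each → 6
  3 × O: no H
  2 × C: 3 H each → 6
  2 × I: no H
  1 × Br: no H
  1 × Cl: no H
  1 × N: 2 H
  1 × S: 1 H
  Total hydrogens = 15.

15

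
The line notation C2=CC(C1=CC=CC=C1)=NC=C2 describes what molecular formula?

Heavy atoms from the SMILES: 11 C, 1 N.
Implicit hydrogens by atom environment:
  9 × C (aromatic): 1 H each → 9
  2 × C (aromatic): no H
  1 × N (aromatic): no H
  Total hydrogens = 9.
Molecular formula: C11H9N

C11H9N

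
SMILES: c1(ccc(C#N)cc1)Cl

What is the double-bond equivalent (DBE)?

6

Molecular formula from the SMILES: C7H4ClN.
DoU = (2C + 2 + N − H − X)/2 = (2·7 + 2 + 1 − 4 − 1)/2 = 12/2 = 6.
(Structurally: 1 ring(s) + 5 π bond(s) = 6.)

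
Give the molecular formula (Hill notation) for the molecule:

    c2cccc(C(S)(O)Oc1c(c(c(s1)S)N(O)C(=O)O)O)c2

Heavy atoms from the SMILES: 12 C, 1 N, 6 O, 3 S.
Implicit hydrogens by atom environment:
  5 × C (aromatic): 1 H each → 5
  5 × C (aromatic): no H
  4 × O: 1 H each → 4
  2 × C: no H
  2 × O: no H
  2 × S: 1 H each → 2
  1 × N: no H
  1 × S (aromatic): no H
  Total hydrogens = 11.
Molecular formula: C12H11NO6S3

C12H11NO6S3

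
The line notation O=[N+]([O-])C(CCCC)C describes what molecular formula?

C6H13NO2

Heavy atoms from the SMILES: 6 C, 1 N, 2 O.
Implicit hydrogens by atom environment:
  3 × C: 2 H each → 6
  2 × C: 3 H each → 6
  1 × C: 1 H
  1 × N (charge +1): no H
  1 × O: no H
  1 × O (charge -1): no H
  Total hydrogens = 13.
Molecular formula: C6H13NO2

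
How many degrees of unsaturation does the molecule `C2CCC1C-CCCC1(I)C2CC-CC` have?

Molecular formula from the SMILES: C14H25I.
DoU = (2C + 2 + N − H − X)/2 = (2·14 + 2 + 0 − 25 − 1)/2 = 4/2 = 2.
(Structurally: 2 ring(s) + 0 π bond(s) = 2.)

2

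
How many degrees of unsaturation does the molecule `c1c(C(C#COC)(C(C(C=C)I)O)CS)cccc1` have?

7

Molecular formula from the SMILES: C15H17IO2S.
DoU = (2C + 2 + N − H − X)/2 = (2·15 + 2 + 0 − 17 − 1)/2 = 14/2 = 7.
(Structurally: 1 ring(s) + 6 π bond(s) = 7.)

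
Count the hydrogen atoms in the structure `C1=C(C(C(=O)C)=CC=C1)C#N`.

7

Hydrogens are implicit in SMILES; fill each atom to its normal valence:
  4 × C (aromatic): 1 H each → 4
  2 × C (aromatic): no H
  2 × C: no H
  1 × C: 3 H
  1 × N: no H
  1 × O: no H
  Total hydrogens = 7.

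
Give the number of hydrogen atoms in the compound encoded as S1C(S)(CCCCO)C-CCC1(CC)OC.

Hydrogens are implicit in SMILES; fill each atom to its normal valence:
  8 × C: 2 H each → 16
  2 × C: 3 H each → 6
  2 × C: no H
  1 × O: 1 H
  1 × O: no H
  1 × S: 1 H
  1 × S: no H
  Total hydrogens = 24.

24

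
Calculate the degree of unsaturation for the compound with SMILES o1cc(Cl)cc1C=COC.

4

Molecular formula from the SMILES: C7H7ClO2.
DoU = (2C + 2 + N − H − X)/2 = (2·7 + 2 + 0 − 7 − 1)/2 = 8/2 = 4.
(Structurally: 1 ring(s) + 3 π bond(s) = 4.)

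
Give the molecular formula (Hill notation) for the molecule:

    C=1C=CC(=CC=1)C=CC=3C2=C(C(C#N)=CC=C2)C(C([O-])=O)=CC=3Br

C20H11BrNO2-

Heavy atoms from the SMILES: 1 Br, 20 C, 1 N, 2 O.
Implicit hydrogens by atom environment:
  9 × C (aromatic): 1 H each → 9
  7 × C (aromatic): no H
  2 × C: 1 H each → 2
  2 × C: no H
  1 × Br: no H
  1 × N: no H
  1 × O: no H
  1 × O (charge -1): no H
  Total hydrogens = 11.
Net charge -1.
Molecular formula: C20H11BrNO2-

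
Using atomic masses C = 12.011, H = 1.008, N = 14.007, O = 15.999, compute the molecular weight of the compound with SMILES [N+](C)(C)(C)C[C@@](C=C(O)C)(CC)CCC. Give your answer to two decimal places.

214.37

Molecular formula: C13H28NO+.
M = 13×12.011 + 28×1.008 + 1×14.007 + 1×15.999 = 214.37 g/mol.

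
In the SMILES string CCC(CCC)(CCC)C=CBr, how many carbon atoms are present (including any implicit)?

The symbol for carbon appears 11 times in the SMILES.

11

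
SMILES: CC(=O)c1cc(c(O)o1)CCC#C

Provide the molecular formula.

Heavy atoms from the SMILES: 10 C, 3 O.
Implicit hydrogens by atom environment:
  3 × C (aromatic): no H
  2 × C: 2 H each → 4
  2 × C: no H
  1 × C: 3 H
  1 × C (aromatic): 1 H
  1 × C: 1 H
  1 × O: 1 H
  1 × O (aromatic): no H
  1 × O: no H
  Total hydrogens = 10.
Molecular formula: C10H10O3

C10H10O3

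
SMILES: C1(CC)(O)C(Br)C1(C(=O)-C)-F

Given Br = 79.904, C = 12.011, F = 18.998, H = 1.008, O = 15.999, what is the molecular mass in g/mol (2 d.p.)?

Molecular formula: C7H10BrFO2.
M = 1×79.904 + 7×12.011 + 1×18.998 + 10×1.008 + 2×15.999 = 225.06 g/mol.

225.06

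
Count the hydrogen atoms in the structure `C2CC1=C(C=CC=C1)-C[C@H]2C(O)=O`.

12

Hydrogens are implicit in SMILES; fill each atom to its normal valence:
  4 × C (aromatic): 1 H each → 4
  3 × C: 2 H each → 6
  2 × C (aromatic): no H
  1 × C: 1 H
  1 × C: no H
  1 × O: 1 H
  1 × O: no H
  Total hydrogens = 12.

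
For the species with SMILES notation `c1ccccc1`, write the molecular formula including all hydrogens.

C6H6

Heavy atoms from the SMILES: 6 C.
Implicit hydrogens by atom environment:
  6 × C (aromatic): 1 H each → 6
  Total hydrogens = 6.
Molecular formula: C6H6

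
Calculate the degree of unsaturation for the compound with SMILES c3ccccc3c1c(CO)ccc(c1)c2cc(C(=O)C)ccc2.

13

Molecular formula from the SMILES: C21H18O2.
DoU = (2C + 2 + N − H − X)/2 = (2·21 + 2 + 0 − 18 − 0)/2 = 26/2 = 13.
(Structurally: 3 ring(s) + 10 π bond(s) = 13.)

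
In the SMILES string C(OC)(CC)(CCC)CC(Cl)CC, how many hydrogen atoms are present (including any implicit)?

Hydrogens are implicit in SMILES; fill each atom to its normal valence:
  5 × C: 2 H each → 10
  4 × C: 3 H each → 12
  1 × C: 1 H
  1 × C: no H
  1 × Cl: no H
  1 × O: no H
  Total hydrogens = 23.

23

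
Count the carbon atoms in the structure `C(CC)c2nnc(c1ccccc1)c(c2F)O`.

The symbol for carbon appears 13 times in the SMILES. Lowercase c denotes aromatic carbon and counts toward C.

13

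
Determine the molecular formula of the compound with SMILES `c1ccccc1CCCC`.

Heavy atoms from the SMILES: 10 C.
Implicit hydrogens by atom environment:
  5 × C (aromatic): 1 H each → 5
  3 × C: 2 H each → 6
  1 × C: 3 H
  1 × C (aromatic): no H
  Total hydrogens = 14.
Molecular formula: C10H14

C10H14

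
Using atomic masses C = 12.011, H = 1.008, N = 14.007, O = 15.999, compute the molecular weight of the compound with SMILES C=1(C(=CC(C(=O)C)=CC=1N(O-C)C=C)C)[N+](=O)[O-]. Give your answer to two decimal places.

250.25

Molecular formula: C12H14N2O4.
M = 12×12.011 + 14×1.008 + 2×14.007 + 4×15.999 = 250.25 g/mol.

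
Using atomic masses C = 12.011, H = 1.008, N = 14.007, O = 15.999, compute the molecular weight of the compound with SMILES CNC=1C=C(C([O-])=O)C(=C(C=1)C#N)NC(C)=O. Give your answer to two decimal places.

Molecular formula: C11H10N3O3-.
M = 11×12.011 + 10×1.008 + 3×14.007 + 3×15.999 = 232.22 g/mol.

232.22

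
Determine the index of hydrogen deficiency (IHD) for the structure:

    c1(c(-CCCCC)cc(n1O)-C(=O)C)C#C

Molecular formula from the SMILES: C13H17NO2.
DoU = (2C + 2 + N − H − X)/2 = (2·13 + 2 + 1 − 17 − 0)/2 = 12/2 = 6.
(Structurally: 1 ring(s) + 5 π bond(s) = 6.)

6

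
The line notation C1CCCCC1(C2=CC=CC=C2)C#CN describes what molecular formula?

C14H17N

Heavy atoms from the SMILES: 14 C, 1 N.
Implicit hydrogens by atom environment:
  5 × C: 2 H each → 10
  5 × C (aromatic): 1 H each → 5
  3 × C: no H
  1 × C (aromatic): no H
  1 × N: 2 H
  Total hydrogens = 17.
Molecular formula: C14H17N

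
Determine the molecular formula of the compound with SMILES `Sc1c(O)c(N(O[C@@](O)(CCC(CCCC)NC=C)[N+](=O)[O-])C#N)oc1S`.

Heavy atoms from the SMILES: 15 C, 4 N, 6 O, 2 S.
Implicit hydrogens by atom environment:
  6 × C: 2 H each → 12
  4 × C (aromatic): no H
  2 × C: 1 H each → 2
  2 × C: no H
  2 × N: no H
  2 × O: 1 H each → 2
  2 × O: no H
  2 × S: 1 H each → 2
  1 × C: 3 H
  1 × N: 1 H
  1 × N (charge +1): no H
  1 × O (aromatic): no H
  1 × O (charge -1): no H
  Total hydrogens = 22.
Molecular formula: C15H22N4O6S2

C15H22N4O6S2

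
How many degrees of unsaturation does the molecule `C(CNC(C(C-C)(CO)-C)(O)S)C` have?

0

Molecular formula from the SMILES: C9H21NO2S.
DoU = (2C + 2 + N − H − X)/2 = (2·9 + 2 + 1 − 21 − 0)/2 = 0/2 = 0.
(Structurally: 0 ring(s) + 0 π bond(s) = 0.)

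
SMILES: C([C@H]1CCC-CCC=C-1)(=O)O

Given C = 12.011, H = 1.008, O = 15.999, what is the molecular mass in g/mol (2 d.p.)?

Molecular formula: C9H14O2.
M = 9×12.011 + 14×1.008 + 2×15.999 = 154.21 g/mol.

154.21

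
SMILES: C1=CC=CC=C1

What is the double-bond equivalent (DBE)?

Molecular formula from the SMILES: C6H6.
DoU = (2C + 2 + N − H − X)/2 = (2·6 + 2 + 0 − 6 − 0)/2 = 8/2 = 4.
(Structurally: 1 ring(s) + 3 π bond(s) = 4.)

4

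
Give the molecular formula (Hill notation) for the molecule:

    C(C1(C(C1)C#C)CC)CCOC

C11H18O

Heavy atoms from the SMILES: 11 C, 1 O.
Implicit hydrogens by atom environment:
  5 × C: 2 H each → 10
  2 × C: 3 H each → 6
  2 × C: 1 H each → 2
  2 × C: no H
  1 × O: no H
  Total hydrogens = 18.
Molecular formula: C11H18O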